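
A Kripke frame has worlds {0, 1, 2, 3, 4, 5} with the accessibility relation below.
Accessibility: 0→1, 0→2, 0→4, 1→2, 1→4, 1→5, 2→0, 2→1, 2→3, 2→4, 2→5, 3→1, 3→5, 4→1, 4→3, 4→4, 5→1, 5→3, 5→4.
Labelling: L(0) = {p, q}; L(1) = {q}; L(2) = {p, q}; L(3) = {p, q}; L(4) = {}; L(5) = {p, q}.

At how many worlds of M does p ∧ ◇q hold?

4

Let φ = p ∧ ◇q. Evaluate φ at each world:
  0 (successors {1, 2, 4}): φ is true.
  1 (successors {2, 4, 5}): φ is false.
  2 (successors {0, 1, 3, 4, 5}): φ is true.
  3 (successors {1, 5}): φ is true.
  4 (successors {1, 3, 4}): φ is false.
  5 (successors {1, 3, 4}): φ is true.
For instance, at 3:
  At 3: p is true, ◇q is true, so p ∧ ◇q is true.
    At 3: ◇q requires q at some successor in {1, 5}.
      q holds at 1, so ◇q is true at 3.
Satisfying worlds: {0, 2, 3, 5}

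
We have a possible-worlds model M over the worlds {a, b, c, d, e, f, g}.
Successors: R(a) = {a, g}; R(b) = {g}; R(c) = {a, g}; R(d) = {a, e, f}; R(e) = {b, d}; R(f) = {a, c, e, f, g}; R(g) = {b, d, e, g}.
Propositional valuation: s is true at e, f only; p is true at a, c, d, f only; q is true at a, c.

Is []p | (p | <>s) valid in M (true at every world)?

Let φ = []p | (p | <>s). Evaluate φ at each world:
  a (successors {a, g}): φ is true.
  b (successors {g}): φ is false.
  c (successors {a, g}): φ is true.
  d (successors {a, e, f}): φ is true.
  e (successors {b, d}): φ is false.
  f (successors {a, c, e, f, g}): φ is true.
  g (successors {b, d, e, g}): φ is true.
Detail at b (counterexample):
  At b: []p is false, p | <>s is false, so []p | (p | <>s) is false.
    At b: []p requires p at every successor {g}.
      p fails at g, so []p is false at b.
    At b: p is false, <>s is false, so p | <>s is false.
      At b: <>s requires s at some successor in {g}.
        At g: s is false.
      So <>s is false at b.

No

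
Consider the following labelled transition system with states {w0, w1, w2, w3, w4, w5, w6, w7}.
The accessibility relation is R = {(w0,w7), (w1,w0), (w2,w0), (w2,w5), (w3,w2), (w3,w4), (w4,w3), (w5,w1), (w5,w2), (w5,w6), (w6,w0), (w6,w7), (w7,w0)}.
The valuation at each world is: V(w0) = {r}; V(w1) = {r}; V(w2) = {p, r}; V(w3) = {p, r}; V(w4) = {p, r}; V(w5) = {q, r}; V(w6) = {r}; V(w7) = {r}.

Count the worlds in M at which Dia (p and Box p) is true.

Let φ = Dia (p and Box p). Evaluate φ at each world:
  w0 (successors {w7}): φ is false.
  w1 (successors {w0}): φ is false.
  w2 (successors {w0, w5}): φ is false.
  w3 (successors {w2, w4}): φ is true.
  w4 (successors {w3}): φ is true.
  w5 (successors {w1, w2, w6}): φ is false.
  w6 (successors {w0, w7}): φ is false.
  w7 (successors {w0}): φ is false.
For instance, at w3:
  At w3: Dia (p and Box p) requires p and Box p at some successor in {w2, w4}.
    p and Box p holds at w4, so Dia (p and Box p) is true at w3.
      At w4: p is true, Box p is true, so p and Box p is true.
Satisfying worlds: {w3, w4}

2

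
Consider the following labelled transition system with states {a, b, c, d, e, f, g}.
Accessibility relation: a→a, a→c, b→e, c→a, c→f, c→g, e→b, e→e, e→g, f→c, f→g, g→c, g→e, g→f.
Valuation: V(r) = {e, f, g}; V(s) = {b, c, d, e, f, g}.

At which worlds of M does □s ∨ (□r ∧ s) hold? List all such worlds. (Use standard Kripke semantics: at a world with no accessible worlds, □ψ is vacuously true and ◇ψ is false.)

Recall that □ψ holds at a world iff ψ holds at every accessible world, and ◇ψ holds iff ψ holds at some accessible world.
Let φ = □s ∨ (□r ∧ s). Evaluate φ at each world:
  a (successors {a, c}): φ is false.
  b (successors {e}): φ is true.
  c (successors {a, f, g}): φ is false.
  d (successors ∅): φ is true.
  e (successors {b, e, g}): φ is true.
  f (successors {c, g}): φ is true.
  g (successors {c, e, f}): φ is true.
For instance, at c:
  At c: □s is false, □r ∧ s is false, so □s ∨ (□r ∧ s) is false.
    At c: □s requires s at every successor {a, f, g}.
      s fails at a, so □s is false at c.
    At c: □r is false, s is true, so □r ∧ s is false.
      At c: □r requires r at every successor {a, f, g}.
        r fails at a, so □r is false at c.
Satisfying worlds: {b, d, e, f, g}

b, d, e, f, g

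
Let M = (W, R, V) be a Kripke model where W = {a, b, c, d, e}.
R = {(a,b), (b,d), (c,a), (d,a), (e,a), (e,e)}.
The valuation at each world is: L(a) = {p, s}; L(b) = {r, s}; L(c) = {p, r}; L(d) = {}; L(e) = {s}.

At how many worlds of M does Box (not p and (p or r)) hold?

Let φ = Box (not p and (p or r)). Evaluate φ at each world:
  a (successors {b}): φ is true.
  b (successors {d}): φ is false.
  c (successors {a}): φ is false.
  d (successors {a}): φ is false.
  e (successors {a, e}): φ is false.
For instance, at b:
  At b: Box (not p and (p or r)) requires not p and (p or r) at every successor {d}.
    not p and (p or r) fails at d, so Box (not p and (p or r)) is false at b.
Satisfying worlds: {a}

1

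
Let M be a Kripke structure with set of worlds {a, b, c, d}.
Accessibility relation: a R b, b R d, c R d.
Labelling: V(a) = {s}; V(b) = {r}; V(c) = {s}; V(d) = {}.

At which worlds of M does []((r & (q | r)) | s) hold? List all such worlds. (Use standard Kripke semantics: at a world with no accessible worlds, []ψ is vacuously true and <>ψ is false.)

a, d

Let φ = []((r & (q | r)) | s). Evaluate φ at each world:
  a (successors {b}): φ is true.
  b (successors {d}): φ is false.
  c (successors {d}): φ is false.
  d (successors ∅): φ is true.
For instance, at c:
  At c: []((r & (q | r)) | s) requires (r & (q | r)) | s at every successor {d}.
    (r & (q | r)) | s fails at d, so []((r & (q | r)) | s) is false at c.
Satisfying worlds: {a, d}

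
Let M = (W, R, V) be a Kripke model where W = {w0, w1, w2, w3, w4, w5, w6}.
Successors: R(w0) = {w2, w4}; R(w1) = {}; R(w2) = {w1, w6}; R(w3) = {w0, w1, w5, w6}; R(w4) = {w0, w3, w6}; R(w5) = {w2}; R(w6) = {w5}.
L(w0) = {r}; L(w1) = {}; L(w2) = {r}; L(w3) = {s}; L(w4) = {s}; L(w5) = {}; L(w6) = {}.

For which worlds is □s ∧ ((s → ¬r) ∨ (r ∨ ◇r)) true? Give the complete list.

Let φ = □s ∧ ((s → ¬r) ∨ (r ∨ ◇r)). Evaluate φ at each world:
  w0 (successors {w2, w4}): φ is false.
  w1 (successors ∅): φ is true.
  w2 (successors {w1, w6}): φ is false.
  w3 (successors {w0, w1, w5, w6}): φ is false.
  w4 (successors {w0, w3, w6}): φ is false.
  w5 (successors {w2}): φ is false.
  w6 (successors {w5}): φ is false.
For instance, at w6:
  At w6: □s is false, (s → ¬r) ∨ (r ∨ ◇r) is true, so □s ∧ ((s → ¬r) ∨ (r ∨ ◇r)) is false.
    At w6: □s requires s at every successor {w5}.
      s fails at w5, so □s is false at w6.
    At w6: s → ¬r is true, r ∨ ◇r is false, so (s → ¬r) ∨ (r ∨ ◇r) is true.
      At w6: r is false, ◇r is false, so r ∨ ◇r is false.
Satisfying worlds: {w1}

w1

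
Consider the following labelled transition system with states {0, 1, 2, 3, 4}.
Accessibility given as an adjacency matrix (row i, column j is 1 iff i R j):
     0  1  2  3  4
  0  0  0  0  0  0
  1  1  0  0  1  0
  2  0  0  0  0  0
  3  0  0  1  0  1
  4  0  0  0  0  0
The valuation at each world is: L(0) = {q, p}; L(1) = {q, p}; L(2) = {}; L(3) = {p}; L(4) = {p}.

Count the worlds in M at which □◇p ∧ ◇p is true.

0

Recall that □ψ holds at a world iff ψ holds at every accessible world, and ◇ψ holds iff ψ holds at some accessible world.
Let φ = □◇p ∧ ◇p. Evaluate φ at each world:
  0 (successors ∅): φ is false.
  1 (successors {0, 3}): φ is false.
  2 (successors ∅): φ is false.
  3 (successors {2, 4}): φ is false.
  4 (successors ∅): φ is false.
For instance, at 3:
  At 3: □◇p is false, ◇p is true, so □◇p ∧ ◇p is false.
    At 3: □◇p requires ◇p at every successor {2, 4}.
      ◇p fails at 2, so □◇p is false at 3.
    At 3: ◇p requires p at some successor in {2, 4}.
      p holds at 4, so ◇p is true at 3.
Satisfying worlds: none.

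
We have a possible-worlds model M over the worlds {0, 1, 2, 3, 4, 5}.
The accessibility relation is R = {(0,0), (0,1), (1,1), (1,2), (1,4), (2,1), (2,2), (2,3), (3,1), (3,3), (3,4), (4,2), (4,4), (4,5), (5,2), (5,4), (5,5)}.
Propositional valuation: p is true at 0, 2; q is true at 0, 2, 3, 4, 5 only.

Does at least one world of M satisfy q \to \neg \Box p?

Recall that \Box ψ holds at a world iff ψ holds at every accessible world, and \Diamond ψ holds iff ψ holds at some accessible world.
Let φ = q \to \neg \Box p. Evaluate φ at each world:
  0 (successors {0, 1}): φ is true.
  1 (successors {1, 2, 4}): φ is true.
  2 (successors {1, 2, 3}): φ is true.
  3 (successors {1, 3, 4}): φ is true.
  4 (successors {2, 4, 5}): φ is true.
  5 (successors {2, 4, 5}): φ is true.
Detail at 0 (witness):
  At 0: q is true, \neg \Box p is true, so q \to \neg \Box p is true.
    At 0: \Box p is false, so \neg \Box p is true.
      At 0: \Box p requires p at every successor {0, 1}.
        p fails at 1, so \Box p is false at 0.

Yes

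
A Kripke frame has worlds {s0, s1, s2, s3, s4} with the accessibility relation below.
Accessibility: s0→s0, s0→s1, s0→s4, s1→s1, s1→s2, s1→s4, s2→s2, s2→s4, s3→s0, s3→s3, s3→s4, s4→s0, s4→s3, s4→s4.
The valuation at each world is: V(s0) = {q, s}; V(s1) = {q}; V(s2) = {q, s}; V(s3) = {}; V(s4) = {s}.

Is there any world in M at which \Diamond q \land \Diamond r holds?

Recall that \Diamond ψ holds at a world iff ψ holds at some accessible world.
Let φ = \Diamond q \land \Diamond r. Evaluate φ at each world:
  s0 (successors {s0, s1, s4}): φ is false.
  s1 (successors {s1, s2, s4}): φ is false.
  s2 (successors {s2, s4}): φ is false.
  s3 (successors {s0, s3, s4}): φ is false.
  s4 (successors {s0, s3, s4}): φ is false.
For instance, at s0:
  At s0: \Diamond q is true, \Diamond r is false, so \Diamond q \land \Diamond r is false.
    At s0: \Diamond q requires q at some successor in {s0, s1, s4}.
      q holds at s0, so \Diamond q is true at s0.
    At s0: \Diamond r requires r at some successor in {s0, s1, s4}.
      At s0: r is false.
      At s1: r is false.
      At s4: r is false.
    So \Diamond r is false at s0.

No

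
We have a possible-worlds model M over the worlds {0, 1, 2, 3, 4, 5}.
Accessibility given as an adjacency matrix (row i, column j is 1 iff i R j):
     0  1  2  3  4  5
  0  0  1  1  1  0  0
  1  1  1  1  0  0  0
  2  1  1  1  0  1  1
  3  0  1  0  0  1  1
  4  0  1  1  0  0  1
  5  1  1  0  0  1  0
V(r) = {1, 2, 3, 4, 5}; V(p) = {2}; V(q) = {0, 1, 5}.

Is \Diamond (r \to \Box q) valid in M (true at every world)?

No

Let φ = \Diamond (r \to \Box q). Evaluate φ at each world:
  0 (successors {1, 2, 3}): φ is false.
  1 (successors {0, 1, 2}): φ is true.
  2 (successors {0, 1, 2, 4, 5}): φ is true.
  3 (successors {1, 4, 5}): φ is false.
  4 (successors {1, 2, 5}): φ is false.
  5 (successors {0, 1, 4}): φ is true.
Detail at 0 (counterexample):
  At 0: \Diamond (r \to \Box q) requires r \to \Box q at some successor in {1, 2, 3}.
    At 1: r \to \Box q is false.
    At 2: r \to \Box q is false.
    At 3: r \to \Box q is false.
  So \Diamond (r \to \Box q) is false at 0.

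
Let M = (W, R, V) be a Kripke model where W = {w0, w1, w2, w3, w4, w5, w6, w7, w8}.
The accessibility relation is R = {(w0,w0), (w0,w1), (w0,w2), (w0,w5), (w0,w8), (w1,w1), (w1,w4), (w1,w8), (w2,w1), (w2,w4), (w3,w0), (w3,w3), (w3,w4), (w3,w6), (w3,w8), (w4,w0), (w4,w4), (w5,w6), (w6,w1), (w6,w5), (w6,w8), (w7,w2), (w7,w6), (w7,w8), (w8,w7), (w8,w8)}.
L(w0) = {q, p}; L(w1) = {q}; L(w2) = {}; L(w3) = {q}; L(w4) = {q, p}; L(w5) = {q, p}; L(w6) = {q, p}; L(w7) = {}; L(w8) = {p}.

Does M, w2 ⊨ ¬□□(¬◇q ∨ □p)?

Yes

At w2: □□(¬◇q ∨ □p) is false, so ¬□□(¬◇q ∨ □p) is true.
  At w2: □□(¬◇q ∨ □p) requires □(¬◇q ∨ □p) at every successor {w1, w4}.
    □(¬◇q ∨ □p) fails at w1, so □□(¬◇q ∨ □p) is false at w2.
      At w1: □(¬◇q ∨ □p) requires ¬◇q ∨ □p at every successor {w1, w4, w8}.
        ¬◇q ∨ □p fails at w1, so □(¬◇q ∨ □p) is false at w1.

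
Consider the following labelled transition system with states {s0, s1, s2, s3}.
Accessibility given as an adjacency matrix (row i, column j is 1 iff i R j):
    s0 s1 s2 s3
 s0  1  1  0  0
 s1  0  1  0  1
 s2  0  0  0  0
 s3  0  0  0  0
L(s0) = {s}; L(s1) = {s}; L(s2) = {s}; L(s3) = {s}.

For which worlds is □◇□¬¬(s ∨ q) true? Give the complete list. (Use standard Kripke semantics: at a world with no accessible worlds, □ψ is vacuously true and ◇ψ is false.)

Let φ = □◇□¬¬(s ∨ q). Evaluate φ at each world:
  s0 (successors {s0, s1}): φ is true.
  s1 (successors {s1, s3}): φ is false.
  s2 (successors ∅): φ is true.
  s3 (successors ∅): φ is true.
For instance, at s0:
  At s0: □◇□¬¬(s ∨ q) requires ◇□¬¬(s ∨ q) at every successor {s0, s1}.
      At s0: ◇□¬¬(s ∨ q) requires □¬¬(s ∨ q) at some successor in {s0, s1}.
        □¬¬(s ∨ q) holds at s0, so ◇□¬¬(s ∨ q) is true at s0.
      At s1: ◇□¬¬(s ∨ q) requires □¬¬(s ∨ q) at some successor in {s1, s3}.
        □¬¬(s ∨ q) holds at s1, so ◇□¬¬(s ∨ q) is true at s1.
  So □◇□¬¬(s ∨ q) is true at s0.
Satisfying worlds: {s0, s2, s3}

s0, s2, s3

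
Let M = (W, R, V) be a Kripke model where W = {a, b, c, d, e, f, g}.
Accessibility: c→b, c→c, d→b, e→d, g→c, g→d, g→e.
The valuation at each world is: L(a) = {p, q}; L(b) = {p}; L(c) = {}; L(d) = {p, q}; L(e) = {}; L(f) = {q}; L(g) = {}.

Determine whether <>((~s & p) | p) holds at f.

At f: no accessible worlds, so <>((~s & p) | p) is false.

No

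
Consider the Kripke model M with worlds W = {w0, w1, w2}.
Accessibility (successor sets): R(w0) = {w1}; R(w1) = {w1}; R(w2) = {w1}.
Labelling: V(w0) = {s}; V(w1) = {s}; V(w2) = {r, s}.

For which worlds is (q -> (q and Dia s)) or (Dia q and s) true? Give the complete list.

Recall that Dia ψ holds at a world iff ψ holds at some accessible world.
Let φ = (q -> (q and Dia s)) or (Dia q and s). Evaluate φ at each world:
  w0 (successors {w1}): φ is true.
  w1 (successors {w1}): φ is true.
  w2 (successors {w1}): φ is true.
For instance, at w2:
  At w2: q -> (q and Dia s) is true, Dia q and s is false, so (q -> (q and Dia s)) or (Dia q and s) is true.
    At w2: q is false, q and Dia s is false, so q -> (q and Dia s) is true.
      At w2: q is false, Dia s is true, so q and Dia s is false.
    At w2: Dia q is false, s is true, so Dia q and s is false.
      At w2: Dia q requires q at some successor in {w1}.
        At w1: q is false.
      So Dia q is false at w2.
Satisfying worlds: {w0, w1, w2}

w0, w1, w2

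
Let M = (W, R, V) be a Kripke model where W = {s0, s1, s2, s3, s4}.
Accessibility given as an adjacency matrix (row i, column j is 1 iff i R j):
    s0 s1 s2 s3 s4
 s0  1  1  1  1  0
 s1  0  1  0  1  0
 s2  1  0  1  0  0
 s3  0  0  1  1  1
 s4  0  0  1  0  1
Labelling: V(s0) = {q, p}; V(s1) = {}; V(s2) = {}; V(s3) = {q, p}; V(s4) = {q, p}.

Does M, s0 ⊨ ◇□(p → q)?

Yes

At s0: ◇□(p → q) requires □(p → q) at some successor in {s0, s1, s2, s3}.
  □(p → q) holds at s0, so ◇□(p → q) is true at s0.
    At s0: □(p → q) requires p → q at every successor {s0, s1, s2, s3}.
      At s0: p → q is true.
      At s1: p → q is true.
      At s2: p → q is true.
      At s3: p → q is true.
    So □(p → q) is true at s0.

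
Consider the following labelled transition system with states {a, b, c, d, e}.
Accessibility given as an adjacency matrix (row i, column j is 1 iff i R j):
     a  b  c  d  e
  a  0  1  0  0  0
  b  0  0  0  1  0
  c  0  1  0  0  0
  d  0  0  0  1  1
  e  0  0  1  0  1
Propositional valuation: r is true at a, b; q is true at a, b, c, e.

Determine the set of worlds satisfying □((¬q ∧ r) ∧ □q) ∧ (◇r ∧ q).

none

Recall that □ψ holds at a world iff ψ holds at every accessible world, and ◇ψ holds iff ψ holds at some accessible world.
Let φ = □((¬q ∧ r) ∧ □q) ∧ (◇r ∧ q). Evaluate φ at each world:
  a (successors {b}): φ is false.
  b (successors {d}): φ is false.
  c (successors {b}): φ is false.
  d (successors {d, e}): φ is false.
  e (successors {c, e}): φ is false.
For instance, at e:
  At e: □((¬q ∧ r) ∧ □q) is false, ◇r ∧ q is false, so □((¬q ∧ r) ∧ □q) ∧ (◇r ∧ q) is false.
    At e: □((¬q ∧ r) ∧ □q) requires (¬q ∧ r) ∧ □q at every successor {c, e}.
      (¬q ∧ r) ∧ □q fails at c, so □((¬q ∧ r) ∧ □q) is false at e.
    At e: ◇r is false, q is true, so ◇r ∧ q is false.
      At e: ◇r requires r at some successor in {c, e}.
        At c: r is false.
        At e: r is false.
      So ◇r is false at e.
Satisfying worlds: none.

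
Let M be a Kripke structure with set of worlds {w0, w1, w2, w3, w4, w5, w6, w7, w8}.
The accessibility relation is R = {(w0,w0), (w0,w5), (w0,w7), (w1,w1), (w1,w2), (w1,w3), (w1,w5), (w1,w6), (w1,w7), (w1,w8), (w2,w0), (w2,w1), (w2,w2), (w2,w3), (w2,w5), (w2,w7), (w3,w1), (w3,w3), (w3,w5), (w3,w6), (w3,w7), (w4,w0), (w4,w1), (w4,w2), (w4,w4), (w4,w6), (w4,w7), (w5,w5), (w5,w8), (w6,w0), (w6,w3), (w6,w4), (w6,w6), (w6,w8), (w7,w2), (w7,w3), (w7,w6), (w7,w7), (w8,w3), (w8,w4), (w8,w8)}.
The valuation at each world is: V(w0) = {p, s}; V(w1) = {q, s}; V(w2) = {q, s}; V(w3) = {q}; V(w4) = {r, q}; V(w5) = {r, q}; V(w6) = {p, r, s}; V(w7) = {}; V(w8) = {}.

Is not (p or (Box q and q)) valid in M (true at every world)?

Let φ = not (p or (Box q and q)). Evaluate φ at each world:
  w0 (successors {w0, w5, w7}): φ is false.
  w1 (successors {w1, w2, w3, w5, w6, w7, w8}): φ is true.
  w2 (successors {w0, w1, w2, w3, w5, w7}): φ is true.
  w3 (successors {w1, w3, w5, w6, w7}): φ is true.
  w4 (successors {w0, w1, w2, w4, w6, w7}): φ is true.
  w5 (successors {w5, w8}): φ is true.
  w6 (successors {w0, w3, w4, w6, w8}): φ is false.
  w7 (successors {w2, w3, w6, w7}): φ is true.
  w8 (successors {w3, w4, w8}): φ is true.
Detail at w0 (counterexample):
  At w0: p or (Box q and q) is true, so not (p or (Box q and q)) is false.
    At w0: p is true, Box q and q is false, so p or (Box q and q) is true.
      At w0: Box q is false, q is false, so Box q and q is false.

No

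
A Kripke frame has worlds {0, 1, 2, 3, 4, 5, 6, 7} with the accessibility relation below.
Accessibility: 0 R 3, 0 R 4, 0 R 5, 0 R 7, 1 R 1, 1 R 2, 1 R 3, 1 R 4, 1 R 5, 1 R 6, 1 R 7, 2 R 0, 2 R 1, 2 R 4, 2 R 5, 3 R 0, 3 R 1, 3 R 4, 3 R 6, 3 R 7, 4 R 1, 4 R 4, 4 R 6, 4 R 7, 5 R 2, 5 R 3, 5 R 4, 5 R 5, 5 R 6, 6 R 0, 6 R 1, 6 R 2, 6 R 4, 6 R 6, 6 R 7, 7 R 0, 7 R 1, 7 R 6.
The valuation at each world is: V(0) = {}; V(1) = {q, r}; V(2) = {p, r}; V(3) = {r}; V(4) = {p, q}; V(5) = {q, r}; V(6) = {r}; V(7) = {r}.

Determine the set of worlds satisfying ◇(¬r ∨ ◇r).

0, 1, 2, 3, 4, 5, 6, 7

Let φ = ◇(¬r ∨ ◇r). Evaluate φ at each world:
  0 (successors {3, 4, 5, 7}): φ is true.
  1 (successors {1, 2, 3, 4, 5, 6, 7}): φ is true.
  2 (successors {0, 1, 4, 5}): φ is true.
  3 (successors {0, 1, 4, 6, 7}): φ is true.
  4 (successors {1, 4, 6, 7}): φ is true.
  5 (successors {2, 3, 4, 5, 6}): φ is true.
  6 (successors {0, 1, 2, 4, 6, 7}): φ is true.
  7 (successors {0, 1, 6}): φ is true.
For instance, at 5:
  At 5: ◇(¬r ∨ ◇r) requires ¬r ∨ ◇r at some successor in {2, 3, 4, 5, 6}.
    ¬r ∨ ◇r holds at 2, so ◇(¬r ∨ ◇r) is true at 5.
      At 2: ¬r is false, ◇r is true, so ¬r ∨ ◇r is true.
Satisfying worlds: {0, 1, 2, 3, 4, 5, 6, 7}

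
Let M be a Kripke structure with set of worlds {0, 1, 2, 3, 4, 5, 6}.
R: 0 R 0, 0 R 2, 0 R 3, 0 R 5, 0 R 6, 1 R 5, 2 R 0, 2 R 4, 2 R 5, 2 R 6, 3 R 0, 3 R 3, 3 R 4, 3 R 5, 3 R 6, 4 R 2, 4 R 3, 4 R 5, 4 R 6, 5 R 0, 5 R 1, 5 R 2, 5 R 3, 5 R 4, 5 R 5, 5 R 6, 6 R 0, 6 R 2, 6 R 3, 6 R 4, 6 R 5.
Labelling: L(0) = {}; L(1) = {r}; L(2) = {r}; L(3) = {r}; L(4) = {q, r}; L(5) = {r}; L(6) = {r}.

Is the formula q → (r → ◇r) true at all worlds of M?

Recall that ◇ψ holds at a world iff ψ holds at some accessible world.
Let φ = q → (r → ◇r). Evaluate φ at each world:
  0 (successors {0, 2, 3, 5, 6}): φ is true.
  1 (successors {5}): φ is true.
  2 (successors {0, 4, 5, 6}): φ is true.
  3 (successors {0, 3, 4, 5, 6}): φ is true.
  4 (successors {2, 3, 5, 6}): φ is true.
  5 (successors {0, 1, 2, 3, 4, 5, 6}): φ is true.
  6 (successors {0, 2, 3, 4, 5}): φ is true.
For instance, at 2:
  At 2: q is false, r → ◇r is true, so q → (r → ◇r) is true.
    At 2: r is true, ◇r is true, so r → ◇r is true.
      At 2: ◇r requires r at some successor in {0, 4, 5, 6}.
        r holds at 4, so ◇r is true at 2.

Yes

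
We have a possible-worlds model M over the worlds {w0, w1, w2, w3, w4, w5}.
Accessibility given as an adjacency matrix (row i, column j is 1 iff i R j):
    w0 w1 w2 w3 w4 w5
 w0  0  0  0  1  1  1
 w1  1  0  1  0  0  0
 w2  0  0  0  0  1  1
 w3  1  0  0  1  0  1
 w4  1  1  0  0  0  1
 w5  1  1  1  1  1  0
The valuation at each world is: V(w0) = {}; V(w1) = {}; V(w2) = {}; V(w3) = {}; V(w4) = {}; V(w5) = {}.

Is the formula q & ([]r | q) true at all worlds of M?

No

Let φ = q & ([]r | q). Evaluate φ at each world:
  w0 (successors {w3, w4, w5}): φ is false.
  w1 (successors {w0, w2}): φ is false.
  w2 (successors {w4, w5}): φ is false.
  w3 (successors {w0, w3, w5}): φ is false.
  w4 (successors {w0, w1, w5}): φ is false.
  w5 (successors {w0, w1, w2, w3, w4}): φ is false.
Detail at w0 (counterexample):
  At w0: q is false, []r | q is false, so q & ([]r | q) is false.
    At w0: []r is false, q is false, so []r | q is false.
      At w0: []r requires r at every successor {w3, w4, w5}.
        r fails at w3, so []r is false at w0.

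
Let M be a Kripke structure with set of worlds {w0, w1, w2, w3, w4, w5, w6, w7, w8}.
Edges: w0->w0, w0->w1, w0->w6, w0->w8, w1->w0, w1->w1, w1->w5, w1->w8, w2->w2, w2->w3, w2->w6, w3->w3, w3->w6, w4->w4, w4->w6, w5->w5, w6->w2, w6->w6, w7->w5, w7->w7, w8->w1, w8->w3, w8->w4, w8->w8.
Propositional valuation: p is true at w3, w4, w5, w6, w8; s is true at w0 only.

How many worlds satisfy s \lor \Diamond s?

Recall that \Diamond ψ holds at a world iff ψ holds at some accessible world.
Let φ = s \lor \Diamond s. Evaluate φ at each world:
  w0 (successors {w0, w1, w6, w8}): φ is true.
  w1 (successors {w0, w1, w5, w8}): φ is true.
  w2 (successors {w2, w3, w6}): φ is false.
  w3 (successors {w3, w6}): φ is false.
  w4 (successors {w4, w6}): φ is false.
  w5 (successors {w5}): φ is false.
  w6 (successors {w2, w6}): φ is false.
  w7 (successors {w5, w7}): φ is false.
  w8 (successors {w1, w3, w4, w8}): φ is false.
For instance, at w0:
  At w0: s is true, \Diamond s is true, so s \lor \Diamond s is true.
    At w0: \Diamond s requires s at some successor in {w0, w1, w6, w8}.
      s holds at w0, so \Diamond s is true at w0.
Satisfying worlds: {w0, w1}

2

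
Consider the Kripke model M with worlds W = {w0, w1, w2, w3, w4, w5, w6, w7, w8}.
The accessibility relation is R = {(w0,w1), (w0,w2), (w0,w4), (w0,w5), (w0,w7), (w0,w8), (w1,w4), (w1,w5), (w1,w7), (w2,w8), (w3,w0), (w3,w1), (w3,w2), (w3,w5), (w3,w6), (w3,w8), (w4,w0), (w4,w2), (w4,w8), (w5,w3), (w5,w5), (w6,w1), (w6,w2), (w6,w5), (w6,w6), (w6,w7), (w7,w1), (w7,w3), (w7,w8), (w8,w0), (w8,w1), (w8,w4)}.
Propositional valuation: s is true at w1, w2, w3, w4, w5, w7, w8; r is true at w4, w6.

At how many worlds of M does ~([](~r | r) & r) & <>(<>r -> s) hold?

Let φ = ~([](~r | r) & r) & <>(<>r -> s). Evaluate φ at each world:
  w0 (successors {w1, w2, w4, w5, w7, w8}): φ is true.
  w1 (successors {w4, w5, w7}): φ is true.
  w2 (successors {w8}): φ is true.
  w3 (successors {w0, w1, w2, w5, w6, w8}): φ is true.
  w4 (successors {w0, w2, w8}): φ is false.
  w5 (successors {w3, w5}): φ is true.
  w6 (successors {w1, w2, w5, w6, w7}): φ is false.
  w7 (successors {w1, w3, w8}): φ is true.
  w8 (successors {w0, w1, w4}): φ is true.
For instance, at w3:
  At w3: ~([](~r | r) & r) is true, <>(<>r -> s) is true, so ~([](~r | r) & r) & <>(<>r -> s) is true.
    At w3: [](~r | r) & r is false, so ~([](~r | r) & r) is true.
      At w3: [](~r | r) is true, r is false, so [](~r | r) & r is false.
    At w3: <>(<>r -> s) requires <>r -> s at some successor in {w0, w1, w2, w5, w6, w8}.
      <>r -> s holds at w1, so <>(<>r -> s) is true at w3.
Satisfying worlds: {w0, w1, w2, w3, w5, w7, w8}

7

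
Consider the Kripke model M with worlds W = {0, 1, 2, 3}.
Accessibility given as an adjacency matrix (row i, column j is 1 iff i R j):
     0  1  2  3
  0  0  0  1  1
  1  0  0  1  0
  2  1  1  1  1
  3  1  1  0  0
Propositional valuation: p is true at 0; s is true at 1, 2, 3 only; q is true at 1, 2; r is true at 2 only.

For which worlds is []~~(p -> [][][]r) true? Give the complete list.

0, 1

Let φ = []~~(p -> [][][]r). Evaluate φ at each world:
  0 (successors {2, 3}): φ is true.
  1 (successors {2}): φ is true.
  2 (successors {0, 1, 2, 3}): φ is false.
  3 (successors {0, 1}): φ is false.
For instance, at 2:
  At 2: []~~(p -> [][][]r) requires ~~(p -> [][][]r) at every successor {0, 1, 2, 3}.
    ~~(p -> [][][]r) fails at 0, so []~~(p -> [][][]r) is false at 2.
      At 0: ~(p -> [][][]r) is true, so ~~(p -> [][][]r) is false.
Satisfying worlds: {0, 1}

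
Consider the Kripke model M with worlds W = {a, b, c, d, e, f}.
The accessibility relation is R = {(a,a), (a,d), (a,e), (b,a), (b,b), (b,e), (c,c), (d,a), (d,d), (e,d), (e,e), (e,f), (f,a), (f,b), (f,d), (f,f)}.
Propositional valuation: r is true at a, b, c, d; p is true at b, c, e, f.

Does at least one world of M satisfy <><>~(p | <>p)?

Let φ = <><>~(p | <>p). Evaluate φ at each world:
  a (successors {a, d, e}): φ is true.
  b (successors {a, b, e}): φ is true.
  c (successors {c}): φ is false.
  d (successors {a, d}): φ is true.
  e (successors {d, e, f}): φ is true.
  f (successors {a, b, d, f}): φ is true.
Detail at a (witness):
  At a: <><>~(p | <>p) requires <>~(p | <>p) at some successor in {a, d, e}.
    <>~(p | <>p) holds at a, so <><>~(p | <>p) is true at a.
      At a: <>~(p | <>p) requires ~(p | <>p) at some successor in {a, d, e}.
        ~(p | <>p) holds at d, so <>~(p | <>p) is true at a.

Yes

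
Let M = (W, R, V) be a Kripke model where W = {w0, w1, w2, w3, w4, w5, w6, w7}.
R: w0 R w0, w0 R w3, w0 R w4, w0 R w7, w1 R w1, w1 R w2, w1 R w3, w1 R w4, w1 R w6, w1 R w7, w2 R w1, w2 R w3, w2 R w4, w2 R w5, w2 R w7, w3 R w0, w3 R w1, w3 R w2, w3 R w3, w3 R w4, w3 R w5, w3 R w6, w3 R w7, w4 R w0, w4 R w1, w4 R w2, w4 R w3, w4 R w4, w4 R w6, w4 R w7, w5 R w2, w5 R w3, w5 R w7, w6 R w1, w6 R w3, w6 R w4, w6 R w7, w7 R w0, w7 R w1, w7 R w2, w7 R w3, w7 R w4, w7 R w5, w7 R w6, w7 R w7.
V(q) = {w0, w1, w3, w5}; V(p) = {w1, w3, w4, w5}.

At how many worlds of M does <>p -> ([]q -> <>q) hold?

8

Recall that []ψ holds at a world iff ψ holds at every accessible world, and <>ψ holds iff ψ holds at some accessible world.
Let φ = <>p -> ([]q -> <>q). Evaluate φ at each world:
  w0 (successors {w0, w3, w4, w7}): φ is true.
  w1 (successors {w1, w2, w3, w4, w6, w7}): φ is true.
  w2 (successors {w1, w3, w4, w5, w7}): φ is true.
  w3 (successors {w0, w1, w2, w3, w4, w5, w6, w7}): φ is true.
  w4 (successors {w0, w1, w2, w3, w4, w6, w7}): φ is true.
  w5 (successors {w2, w3, w7}): φ is true.
  w6 (successors {w1, w3, w4, w7}): φ is true.
  w7 (successors {w0, w1, w2, w3, w4, w5, w6, w7}): φ is true.
For instance, at w7:
  At w7: <>p is true, []q -> <>q is true, so <>p -> ([]q -> <>q) is true.
    At w7: <>p requires p at some successor in {w0, w1, w2, w3, w4, w5, w6, w7}.
      p holds at w1, so <>p is true at w7.
    At w7: []q is false, <>q is true, so []q -> <>q is true.
      At w7: []q requires q at every successor {w0, w1, w2, w3, w4, w5, w6, w7}.
        q fails at w2, so []q is false at w7.
      At w7: <>q requires q at some successor in {w0, w1, w2, w3, w4, w5, w6, w7}.
        q holds at w0, so <>q is true at w7.
Satisfying worlds: {w0, w1, w2, w3, w4, w5, w6, w7}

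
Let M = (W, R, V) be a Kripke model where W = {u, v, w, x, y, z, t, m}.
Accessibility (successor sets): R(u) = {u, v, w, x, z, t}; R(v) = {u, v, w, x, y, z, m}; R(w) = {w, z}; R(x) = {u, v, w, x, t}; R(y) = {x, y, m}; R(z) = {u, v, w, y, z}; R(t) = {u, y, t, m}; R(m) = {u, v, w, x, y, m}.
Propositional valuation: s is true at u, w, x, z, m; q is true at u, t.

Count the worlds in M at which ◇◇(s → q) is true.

Let φ = ◇◇(s → q). Evaluate φ at each world:
  u (successors {u, v, w, x, z, t}): φ is true.
  v (successors {u, v, w, x, y, z, m}): φ is true.
  w (successors {w, z}): φ is true.
  x (successors {u, v, w, x, t}): φ is true.
  y (successors {x, y, m}): φ is true.
  z (successors {u, v, w, y, z}): φ is true.
  t (successors {u, y, t, m}): φ is true.
  m (successors {u, v, w, x, y, m}): φ is true.
For instance, at z:
  At z: ◇◇(s → q) requires ◇(s → q) at some successor in {u, v, w, y, z}.
    ◇(s → q) holds at u, so ◇◇(s → q) is true at z.
      At u: ◇(s → q) requires s → q at some successor in {u, v, w, x, z, t}.
        s → q holds at u, so ◇(s → q) is true at u.
Satisfying worlds: {u, v, w, x, y, z, t, m}

8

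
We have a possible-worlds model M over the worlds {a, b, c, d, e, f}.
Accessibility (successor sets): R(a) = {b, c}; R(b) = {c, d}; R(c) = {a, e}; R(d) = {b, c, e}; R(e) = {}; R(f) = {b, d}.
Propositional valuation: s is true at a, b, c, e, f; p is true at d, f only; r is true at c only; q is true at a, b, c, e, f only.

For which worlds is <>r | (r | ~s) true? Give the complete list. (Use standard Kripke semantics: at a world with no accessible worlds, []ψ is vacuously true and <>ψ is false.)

a, b, c, d

Recall that <>ψ holds at a world iff ψ holds at some accessible world.
Let φ = <>r | (r | ~s). Evaluate φ at each world:
  a (successors {b, c}): φ is true.
  b (successors {c, d}): φ is true.
  c (successors {a, e}): φ is true.
  d (successors {b, c, e}): φ is true.
  e (successors ∅): φ is false.
  f (successors {b, d}): φ is false.
For instance, at b:
  At b: <>r is true, r | ~s is false, so <>r | (r | ~s) is true.
    At b: <>r requires r at some successor in {c, d}.
      r holds at c, so <>r is true at b.
Satisfying worlds: {a, b, c, d}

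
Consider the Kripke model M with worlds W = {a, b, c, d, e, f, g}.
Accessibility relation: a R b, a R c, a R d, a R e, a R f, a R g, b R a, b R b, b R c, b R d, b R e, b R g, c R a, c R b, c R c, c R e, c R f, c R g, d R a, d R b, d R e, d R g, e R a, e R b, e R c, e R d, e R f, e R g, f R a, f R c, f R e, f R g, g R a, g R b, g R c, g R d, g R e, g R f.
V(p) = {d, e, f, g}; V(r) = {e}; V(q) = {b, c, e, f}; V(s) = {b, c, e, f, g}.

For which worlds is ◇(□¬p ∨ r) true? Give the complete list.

Let φ = ◇(□¬p ∨ r). Evaluate φ at each world:
  a (successors {b, c, d, e, f, g}): φ is true.
  b (successors {a, b, c, d, e, g}): φ is true.
  c (successors {a, b, c, e, f, g}): φ is true.
  d (successors {a, b, e, g}): φ is true.
  e (successors {a, b, c, d, f, g}): φ is false.
  f (successors {a, c, e, g}): φ is true.
  g (successors {a, b, c, d, e, f}): φ is true.
For instance, at c:
  At c: ◇(□¬p ∨ r) requires □¬p ∨ r at some successor in {a, b, c, e, f, g}.
    □¬p ∨ r holds at e, so ◇(□¬p ∨ r) is true at c.
      At e: □¬p is false, r is true, so □¬p ∨ r is true.
Satisfying worlds: {a, b, c, d, f, g}

a, b, c, d, f, g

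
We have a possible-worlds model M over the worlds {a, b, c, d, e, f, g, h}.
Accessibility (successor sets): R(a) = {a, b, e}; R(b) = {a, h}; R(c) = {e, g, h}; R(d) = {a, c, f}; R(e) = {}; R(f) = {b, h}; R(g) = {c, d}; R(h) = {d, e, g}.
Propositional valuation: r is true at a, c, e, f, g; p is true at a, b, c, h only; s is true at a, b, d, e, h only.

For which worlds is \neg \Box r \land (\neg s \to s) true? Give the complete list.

a, b, h

Let φ = \neg \Box r \land (\neg s \to s). Evaluate φ at each world:
  a (successors {a, b, e}): φ is true.
  b (successors {a, h}): φ is true.
  c (successors {e, g, h}): φ is false.
  d (successors {a, c, f}): φ is false.
  e (successors ∅): φ is false.
  f (successors {b, h}): φ is false.
  g (successors {c, d}): φ is false.
  h (successors {d, e, g}): φ is true.
For instance, at f:
  At f: \neg \Box r is true, \neg s \to s is false, so \neg \Box r \land (\neg s \to s) is false.
    At f: \Box r is false, so \neg \Box r is true.
      At f: \Box r requires r at every successor {b, h}.
        r fails at b, so \Box r is false at f.
Satisfying worlds: {a, b, h}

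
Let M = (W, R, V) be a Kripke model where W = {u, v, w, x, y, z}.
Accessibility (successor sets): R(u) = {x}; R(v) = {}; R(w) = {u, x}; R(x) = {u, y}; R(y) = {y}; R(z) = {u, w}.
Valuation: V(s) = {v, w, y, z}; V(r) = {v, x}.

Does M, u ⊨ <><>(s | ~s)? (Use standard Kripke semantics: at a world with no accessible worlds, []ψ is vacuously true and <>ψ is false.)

At u: <><>(s | ~s) requires <>(s | ~s) at some successor in {x}.
  <>(s | ~s) holds at x, so <><>(s | ~s) is true at u.
    At x: <>(s | ~s) requires s | ~s at some successor in {u, y}.
      s | ~s holds at u, so <>(s | ~s) is true at x.

Yes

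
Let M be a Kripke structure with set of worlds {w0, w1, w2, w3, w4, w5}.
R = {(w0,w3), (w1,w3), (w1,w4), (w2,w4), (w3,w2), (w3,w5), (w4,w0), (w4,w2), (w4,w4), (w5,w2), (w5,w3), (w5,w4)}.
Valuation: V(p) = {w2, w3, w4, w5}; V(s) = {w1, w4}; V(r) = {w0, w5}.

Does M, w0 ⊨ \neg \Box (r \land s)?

Yes

At w0: \Box (r \land s) is false, so \neg \Box (r \land s) is true.
  At w0: \Box (r \land s) requires r \land s at every successor {w3}.
    r \land s fails at w3, so \Box (r \land s) is false at w0.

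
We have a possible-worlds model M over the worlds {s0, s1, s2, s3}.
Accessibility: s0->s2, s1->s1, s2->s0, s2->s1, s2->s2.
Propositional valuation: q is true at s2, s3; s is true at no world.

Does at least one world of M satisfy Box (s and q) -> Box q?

Let φ = Box (s and q) -> Box q. Evaluate φ at each world:
  s0 (successors {s2}): φ is true.
  s1 (successors {s1}): φ is true.
  s2 (successors {s0, s1, s2}): φ is true.
  s3 (successors ∅): φ is true.
Detail at s0 (witness):
  At s0: Box (s and q) is false, Box q is true, so Box (s and q) -> Box q is true.
    At s0: Box (s and q) requires s and q at every successor {s2}.
      s and q fails at s2, so Box (s and q) is false at s0.
    At s0: Box q requires q at every successor {s2}.
      At s2: q is true.
    So Box q is true at s0.

Yes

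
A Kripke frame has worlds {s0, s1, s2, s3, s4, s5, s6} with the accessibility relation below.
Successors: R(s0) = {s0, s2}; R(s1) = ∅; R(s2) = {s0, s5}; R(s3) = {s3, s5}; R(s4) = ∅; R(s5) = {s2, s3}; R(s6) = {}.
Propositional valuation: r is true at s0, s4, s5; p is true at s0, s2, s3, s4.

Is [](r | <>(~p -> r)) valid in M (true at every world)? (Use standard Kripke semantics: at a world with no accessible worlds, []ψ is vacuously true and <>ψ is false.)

Let φ = [](r | <>(~p -> r)). Evaluate φ at each world:
  s0 (successors {s0, s2}): φ is true.
  s1 (successors ∅): φ is true.
  s2 (successors {s0, s5}): φ is true.
  s3 (successors {s3, s5}): φ is true.
  s4 (successors ∅): φ is true.
  s5 (successors {s2, s3}): φ is true.
  s6 (successors ∅): φ is true.
For instance, at s3:
  At s3: [](r | <>(~p -> r)) requires r | <>(~p -> r) at every successor {s3, s5}.
      At s3: r is false, <>(~p -> r) is true, so r | <>(~p -> r) is true.
      At s5: r is true, <>(~p -> r) is true, so r | <>(~p -> r) is true.
  So [](r | <>(~p -> r)) is true at s3.

Yes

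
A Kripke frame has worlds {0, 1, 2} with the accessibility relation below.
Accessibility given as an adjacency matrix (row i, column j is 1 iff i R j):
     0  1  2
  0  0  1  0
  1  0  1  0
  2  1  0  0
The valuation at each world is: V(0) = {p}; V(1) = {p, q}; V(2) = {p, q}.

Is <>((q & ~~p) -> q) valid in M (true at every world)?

Let φ = <>((q & ~~p) -> q). Evaluate φ at each world:
  0 (successors {1}): φ is true.
  1 (successors {1}): φ is true.
  2 (successors {0}): φ is true.
For instance, at 2:
  At 2: <>((q & ~~p) -> q) requires (q & ~~p) -> q at some successor in {0}.
    (q & ~~p) -> q holds at 0, so <>((q & ~~p) -> q) is true at 2.

Yes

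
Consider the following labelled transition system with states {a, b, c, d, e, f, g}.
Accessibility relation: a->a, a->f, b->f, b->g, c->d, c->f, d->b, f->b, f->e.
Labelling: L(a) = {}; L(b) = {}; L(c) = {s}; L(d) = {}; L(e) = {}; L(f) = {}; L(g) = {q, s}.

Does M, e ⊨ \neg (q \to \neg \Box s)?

At e: q \to \neg \Box s is true, so \neg (q \to \neg \Box s) is false.
  At e: q is false, \neg \Box s is false, so q \to \neg \Box s is true.
    At e: \Box s is true, so \neg \Box s is false.
      At e: no accessible worlds, so \Box s holds vacuously.

No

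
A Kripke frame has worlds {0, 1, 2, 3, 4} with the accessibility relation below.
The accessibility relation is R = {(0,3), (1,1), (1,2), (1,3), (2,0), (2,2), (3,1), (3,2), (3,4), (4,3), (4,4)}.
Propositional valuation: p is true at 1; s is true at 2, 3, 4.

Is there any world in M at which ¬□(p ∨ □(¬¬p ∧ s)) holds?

Recall that □ψ holds at a world iff ψ holds at every accessible world, and ◇ψ holds iff ψ holds at some accessible world.
Let φ = ¬□(p ∨ □(¬¬p ∧ s)). Evaluate φ at each world:
  0 (successors {3}): φ is true.
  1 (successors {1, 2, 3}): φ is true.
  2 (successors {0, 2}): φ is true.
  3 (successors {1, 2, 4}): φ is true.
  4 (successors {3, 4}): φ is true.
Detail at 0 (witness):
  At 0: □(p ∨ □(¬¬p ∧ s)) is false, so ¬□(p ∨ □(¬¬p ∧ s)) is true.
    At 0: □(p ∨ □(¬¬p ∧ s)) requires p ∨ □(¬¬p ∧ s) at every successor {3}.
      p ∨ □(¬¬p ∧ s) fails at 3, so □(p ∨ □(¬¬p ∧ s)) is false at 0.

Yes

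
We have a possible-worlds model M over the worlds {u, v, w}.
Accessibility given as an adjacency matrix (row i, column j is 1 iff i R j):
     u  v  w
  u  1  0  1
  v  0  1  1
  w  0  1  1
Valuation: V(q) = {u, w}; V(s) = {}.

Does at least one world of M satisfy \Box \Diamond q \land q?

Let φ = \Box \Diamond q \land q. Evaluate φ at each world:
  u (successors {u, w}): φ is true.
  v (successors {v, w}): φ is false.
  w (successors {v, w}): φ is true.
Detail at u (witness):
  At u: \Box \Diamond q is true, q is true, so \Box \Diamond q \land q is true.
    At u: \Box \Diamond q requires \Diamond q at every successor {u, w}.
      At u: \Diamond q is true.
      At w: \Diamond q is true.
    So \Box \Diamond q is true at u.

Yes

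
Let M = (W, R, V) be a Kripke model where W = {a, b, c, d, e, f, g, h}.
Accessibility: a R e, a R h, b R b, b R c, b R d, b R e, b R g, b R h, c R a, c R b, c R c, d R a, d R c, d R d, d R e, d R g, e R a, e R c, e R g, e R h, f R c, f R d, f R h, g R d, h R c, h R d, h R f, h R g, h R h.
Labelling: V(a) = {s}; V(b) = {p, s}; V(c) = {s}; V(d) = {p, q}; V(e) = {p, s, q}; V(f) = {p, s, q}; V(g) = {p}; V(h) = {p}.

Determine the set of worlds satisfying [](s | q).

Recall that []ψ holds at a world iff ψ holds at every accessible world, and <>ψ holds iff ψ holds at some accessible world.
Let φ = [](s | q). Evaluate φ at each world:
  a (successors {e, h}): φ is false.
  b (successors {b, c, d, e, g, h}): φ is false.
  c (successors {a, b, c}): φ is true.
  d (successors {a, c, d, e, g}): φ is false.
  e (successors {a, c, g, h}): φ is false.
  f (successors {c, d, h}): φ is false.
  g (successors {d}): φ is true.
  h (successors {c, d, f, g, h}): φ is false.
For instance, at e:
  At e: [](s | q) requires s | q at every successor {a, c, g, h}.
    s | q fails at g, so [](s | q) is false at e.
Satisfying worlds: {c, g}

c, g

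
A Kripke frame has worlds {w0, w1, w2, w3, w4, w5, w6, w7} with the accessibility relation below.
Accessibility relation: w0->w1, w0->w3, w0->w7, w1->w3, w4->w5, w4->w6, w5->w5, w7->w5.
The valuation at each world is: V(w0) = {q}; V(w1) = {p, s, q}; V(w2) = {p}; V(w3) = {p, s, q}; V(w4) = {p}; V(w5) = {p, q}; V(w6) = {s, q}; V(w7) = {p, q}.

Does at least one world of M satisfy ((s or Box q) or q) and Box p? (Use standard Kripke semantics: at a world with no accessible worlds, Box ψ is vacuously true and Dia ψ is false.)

Let φ = ((s or Box q) or q) and Box p. Evaluate φ at each world:
  w0 (successors {w1, w3, w7}): φ is true.
  w1 (successors {w3}): φ is true.
  w2 (successors ∅): φ is true.
  w3 (successors ∅): φ is true.
  w4 (successors {w5, w6}): φ is false.
  w5 (successors {w5}): φ is true.
  w6 (successors ∅): φ is true.
  w7 (successors {w5}): φ is true.
Detail at w0 (witness):
  At w0: (s or Box q) or q is true, Box p is true, so ((s or Box q) or q) and Box p is true.
    At w0: s or Box q is true, q is true, so (s or Box q) or q is true.
      At w0: s is false, Box q is true, so s or Box q is true.
    At w0: Box p requires p at every successor {w1, w3, w7}.
      At w1: p is true.
      At w3: p is true.
      At w7: p is true.
    So Box p is true at w0.

Yes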